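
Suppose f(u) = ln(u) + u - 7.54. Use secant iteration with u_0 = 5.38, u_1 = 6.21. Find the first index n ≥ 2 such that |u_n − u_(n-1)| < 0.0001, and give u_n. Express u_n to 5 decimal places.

n = 4, u_n = 5.78477

f(5.38) = -0.4773116, f(6.21) = 0.4961609
u_2 = 6.2100000 − 0.4961609·(0.8300000)/(0.9734725) = 5.7869644;  |Δ| = 0.4230356
f(5.7869644) = 0.0025723
u_3 = 5.7869644 − 0.0025723·(-0.4230356)/(-0.4935886) = 5.7847598;  |Δ| = 0.0022046
f(5.7847598) = -0.0000134
u_4 = 5.7847598 − (-0.0000134)·(-0.0022046)/(-0.0025856) = 5.7847712;  |Δ| = 0.0000114
|u_4 − u_3| = 0.0000114 < 0.0001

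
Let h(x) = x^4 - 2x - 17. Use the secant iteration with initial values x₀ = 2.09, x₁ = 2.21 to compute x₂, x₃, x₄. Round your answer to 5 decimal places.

h(2.09) = -2.0997024, h(2.21) = 2.4344328
x₂ = 2.2100000 − 2.4344328·(2.2100000 − 2.0900000) / (2.4344328 − (-2.0997024)) = 2.2100000 − (0.2921319)/(4.5341352) = 2.1455705
h(2.1455705) = -0.0991784
x₃ = 2.1455705 − (-0.0991784)·(2.1455705 − 2.2100000) / (-0.0991784 − 2.4344328) = 2.1455705 − (0.0063900)/(-2.5336112) = 2.1480926
h(2.1480926) = -0.0044030
x₄ = 2.1480926 − (-0.0044030)·(2.1480926 − 2.1455705) / (-0.0044030 − (-0.0991784)) = 2.1480926 − (-0.0000111)/(0.0947754) = 2.1482098

2.14557, 2.14809, 2.14821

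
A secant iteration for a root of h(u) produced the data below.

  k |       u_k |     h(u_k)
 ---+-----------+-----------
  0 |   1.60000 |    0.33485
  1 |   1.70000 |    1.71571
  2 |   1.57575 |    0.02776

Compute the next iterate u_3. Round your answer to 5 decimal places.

u_3 = 1.57575 − 0.02776·(1.57575 − 1.70000) / (0.02776 − 1.71571)
   = 1.57575 − (-0.0034492)/(-1.6879500) = 1.5737066

1.57371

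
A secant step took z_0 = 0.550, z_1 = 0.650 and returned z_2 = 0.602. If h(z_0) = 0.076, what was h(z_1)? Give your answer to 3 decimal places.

-0.070

The secant line through (0.550, 0.076) and (0.650, h(z_1)) crosses zero at z_2 = 0.602.
So (0.550, 0.076), (0.650, h(z_1)), (0.602, 0) are collinear:
h(z_1) = 0.076 · (0.650 − 0.602) / (0.550 − 0.602) = 0.076 · (0.04800)/(-0.05200) = -0.07015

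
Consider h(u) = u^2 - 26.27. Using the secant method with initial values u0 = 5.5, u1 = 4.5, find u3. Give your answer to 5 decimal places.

5.12695

h(5.5) = 3.9800000, h(4.5) = -6.0200000
u2 = 4.5000000 − (-6.0200000)·(4.5000000 − 5.5000000) / (-6.0200000 − 3.9800000) = 4.5000000 − (6.0200000)/(-10.0000000) = 5.1020000
h(5.1020000) = -0.2395960
u3 = 5.1020000 − (-0.2395960)·(5.1020000 − 4.5000000) / (-0.2395960 − (-6.0200000)) = 5.1020000 − (-0.1442368)/(5.7804040) = 5.1269527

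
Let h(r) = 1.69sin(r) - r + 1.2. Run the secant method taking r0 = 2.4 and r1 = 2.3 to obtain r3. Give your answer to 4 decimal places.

h(2.4) = -0.058467, h(2.3) = 0.160242
r2 = 2.300000 − 0.160242·(2.300000 − 2.400000) / (0.160242 − (-0.058467)) = 2.300000 − (-0.016024)/(0.218709) = 2.373267
h(2.373267) = 0.001168
r3 = 2.373267 − 0.001168·(2.373267 − 2.300000) / (0.001168 − 0.160242) = 2.373267 − (0.000086)/(-0.159074) = 2.373805

2.3738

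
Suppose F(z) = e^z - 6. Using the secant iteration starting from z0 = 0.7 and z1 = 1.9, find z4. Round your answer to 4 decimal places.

1.7919

F(0.7) = -3.986247, F(1.9) = 0.685894
z2 = 1.900000 − 0.685894·(1.900000 − 0.700000) / (0.685894 − (-3.986247)) = 1.900000 − (0.823073)/(4.672142) = 1.723834
F(1.723834) = -0.394020
z3 = 1.723834 − (-0.394020)·(1.723834 − 1.900000) / (-0.394020 − 0.685894) = 1.723834 − (0.069413)/(-1.079915) = 1.788110
F(1.788110) = -0.021855
z4 = 1.788110 − (-0.021855)·(1.788110 − 1.723834) / (-0.021855 − (-0.394020)) = 1.788110 − (-0.001405)/(0.372165) = 1.791885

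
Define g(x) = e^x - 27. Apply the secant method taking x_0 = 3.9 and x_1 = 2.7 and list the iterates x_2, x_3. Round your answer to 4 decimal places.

g(3.9) = 22.402449, g(2.7) = -12.120268
x_2 = 2.700000 − (-12.120268)·(2.700000 − 3.900000) / (-12.120268 − 22.402449) = 2.700000 − (14.544322)/(-34.522717) = 3.121297
g(3.121297) = -4.324226
x_3 = 3.121297 − (-4.324226)·(3.121297 − 2.700000) / (-4.324226 − (-12.120268)) = 3.121297 − (-1.821784)/(7.796042) = 3.354978

3.1213, 3.3550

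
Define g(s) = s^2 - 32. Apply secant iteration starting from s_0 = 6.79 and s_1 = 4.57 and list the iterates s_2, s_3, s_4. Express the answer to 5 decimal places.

g(6.79) = 14.1041000, g(4.57) = -11.1151000
s_2 = 4.5700000 − (-11.1151000)·(4.5700000 − 6.7900000) / (-11.1151000 − 14.1041000) = 4.5700000 − (24.6755220)/(-25.2192000) = 5.5484419
g(5.5484419) = -1.2147925
s_3 = 5.5484419 − (-1.2147925)·(5.5484419 − 4.5700000) / (-1.2147925 − (-11.1151000)) = 5.5484419 − (-1.1886039)/(9.9003075) = 5.6684992
g(5.6684992) = 0.1318828
s_4 = 5.6684992 − 0.1318828·(5.6684992 − 5.5484419) / (0.1318828 − (-1.2147925)) = 5.6684992 − (0.0158335)/(1.3466753) = 5.6567417

5.54844, 5.66850, 5.65674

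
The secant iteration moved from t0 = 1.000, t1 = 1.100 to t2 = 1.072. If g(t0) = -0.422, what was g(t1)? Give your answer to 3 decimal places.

0.164

The secant line through (1.000, -0.422) and (1.100, g(t1)) crosses zero at t2 = 1.072.
So (1.000, -0.422), (1.100, g(t1)), (1.072, 0) are collinear:
g(t1) = -0.422 · (1.100 − 1.072) / (1.000 − 1.072) = -0.422 · (0.02800)/(-0.07200) = 0.16411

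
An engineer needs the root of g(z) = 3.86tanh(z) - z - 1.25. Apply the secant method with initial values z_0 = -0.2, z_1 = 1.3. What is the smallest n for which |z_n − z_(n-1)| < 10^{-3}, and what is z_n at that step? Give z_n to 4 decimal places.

n = 8, z_n = 0.4836

g(-0.2) = -1.811869, g(1.3) = 0.776251
z_2 = 1.300000 − 0.776251·(1.500000)/(2.588120) = 0.850107;  |Δ| = 0.449893
g(0.850107) = 0.567637
z_3 = 0.850107 − 0.567637·(-0.449893)/(-0.208614) = -0.374045;  |Δ| = 1.224152
g(-0.374045) = -2.256001
z_4 = -0.374045 − (-2.256001)·(-1.224152)/(-2.823638) = 0.604015;  |Δ| = 0.978060
g(0.604015) = 0.230001
z_5 = 0.604015 − 0.230001·(0.978060)/(2.486002) = 0.513527;  |Δ| = 0.090489
g(0.513527) = 0.061051
z_6 = 0.513527 − 0.061051·(-0.090489)/(-0.168950) = 0.480828;  |Δ| = 0.032698
g(0.480828) = -0.005768
z_7 = 0.480828 − (-0.005768)·(-0.032698)/(-0.066819) = 0.483651;  |Δ| = 0.002823
g(0.483651) = 0.000118
z_8 = 0.483651 − 0.000118·(0.002823)/(0.005886) = 0.483595;  |Δ| = 0.000056
|z_8 − z_7| = 0.000056 < 10^{-3}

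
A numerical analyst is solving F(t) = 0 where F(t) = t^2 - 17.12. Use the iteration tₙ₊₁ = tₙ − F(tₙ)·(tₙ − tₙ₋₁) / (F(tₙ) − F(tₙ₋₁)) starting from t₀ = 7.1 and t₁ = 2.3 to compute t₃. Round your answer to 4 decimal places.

4.3193

F(7.1) = 33.290000, F(2.3) = -11.830000
t₂ = 2.300000 − (-11.830000)·(2.300000 − 7.100000) / (-11.830000 − 33.290000) = 2.300000 − (56.784000)/(-45.120000) = 3.558511
F(3.558511) = -4.457002
t₃ = 3.558511 − (-4.457002)·(3.558511 − 2.300000) / (-4.457002 − (-11.830000)) = 3.558511 − (-5.609184)/(7.372998) = 4.319285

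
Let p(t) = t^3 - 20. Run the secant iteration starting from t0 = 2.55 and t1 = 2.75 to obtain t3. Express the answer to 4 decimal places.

2.7144

p(2.55) = -3.418625, p(2.75) = 0.796875
t2 = 2.750000 − 0.796875·(2.750000 − 2.550000) / (0.796875 − (-3.418625)) = 2.750000 − (0.159375)/(4.215500) = 2.712193
p(2.712193) = -0.049131
t3 = 2.712193 − (-0.049131)·(2.712193 − 2.750000) / (-0.049131 − 0.796875) = 2.712193 − (0.001857)/(-0.846006) = 2.714389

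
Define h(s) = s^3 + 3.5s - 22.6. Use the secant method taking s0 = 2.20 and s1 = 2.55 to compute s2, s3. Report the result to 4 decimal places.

h(2.20) = -4.252000, h(2.55) = 2.906375
s2 = 2.550000 − 2.906375·(2.550000 − 2.200000) / (2.906375 − (-4.252000)) = 2.550000 − (1.017231)/(7.158375) = 2.407896
h(2.407896) = -0.211465
s3 = 2.407896 − (-0.211465)·(2.407896 − 2.550000) / (-0.211465 − 2.906375) = 2.407896 − (0.030050)/(-3.117840) = 2.417534

2.4079, 2.4175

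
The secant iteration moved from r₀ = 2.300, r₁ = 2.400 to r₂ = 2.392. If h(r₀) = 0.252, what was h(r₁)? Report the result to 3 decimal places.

The secant line through (2.300, 0.252) and (2.400, h(r₁)) crosses zero at r₂ = 2.392.
So (2.300, 0.252), (2.400, h(r₁)), (2.392, 0) are collinear:
h(r₁) = 0.252 · (2.400 − 2.392) / (2.300 − 2.392) = 0.252 · (0.00800)/(-0.09200) = -0.02191

-0.022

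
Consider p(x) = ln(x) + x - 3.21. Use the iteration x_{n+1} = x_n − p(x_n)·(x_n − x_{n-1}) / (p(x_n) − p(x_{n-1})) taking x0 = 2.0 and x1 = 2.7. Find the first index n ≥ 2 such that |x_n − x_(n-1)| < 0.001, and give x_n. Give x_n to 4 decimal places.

p(2.0) = -0.516853, p(2.7) = 0.483252
x2 = 2.700000 − 0.483252·(0.700000)/(1.000105) = 2.361759;  |Δ| = 0.338241
p(2.361759) = 0.011166
x3 = 2.361759 − 0.011166·(-0.338241)/(-0.472086) = 2.353759;  |Δ| = 0.008000
p(2.353759) = -0.000227
x4 = 2.353759 − (-0.000227)·(-0.008000)/(-0.011393) = 2.353919;  |Δ| = 0.000160
|x4 − x3| = 0.000160 < 0.001

n = 4, x_n = 2.3539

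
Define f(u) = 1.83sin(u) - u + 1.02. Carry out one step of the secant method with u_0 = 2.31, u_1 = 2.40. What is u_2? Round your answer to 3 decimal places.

f(2.31) = 0.06238, f(2.40) = -0.14390
u_2 = 2.40000 − (-0.14390)·(2.40000 − 2.31000) / (-0.14390 − 0.06238) = 2.40000 − (-0.01295)/(-0.20628) = 2.33722

2.337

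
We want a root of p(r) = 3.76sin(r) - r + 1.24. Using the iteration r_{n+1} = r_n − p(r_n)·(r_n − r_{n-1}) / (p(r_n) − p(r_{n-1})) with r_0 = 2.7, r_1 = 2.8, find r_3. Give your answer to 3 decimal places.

p(2.7) = 0.14695, p(2.8) = -0.30044
r_2 = 2.80000 − (-0.30044)·(2.80000 − 2.70000) / (-0.30044 − 0.14695) = 2.80000 − (-0.03004)/(-0.44739) = 2.73285
p(2.73285) = 0.00160
r_3 = 2.73285 − 0.00160·(2.73285 − 2.80000) / (0.00160 − (-0.30044)) = 2.73285 − (-0.00011)/(0.30205) = 2.73320

2.733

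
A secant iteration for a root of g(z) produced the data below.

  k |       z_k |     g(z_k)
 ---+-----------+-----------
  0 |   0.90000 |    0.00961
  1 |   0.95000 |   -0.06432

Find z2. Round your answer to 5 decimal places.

0.90650

z2 = 0.95000 − (-0.06432)·(0.95000 − 0.90000) / (-0.06432 − 0.00961)
   = 0.95000 − (-0.0032160)/(-0.0739300) = 0.9064994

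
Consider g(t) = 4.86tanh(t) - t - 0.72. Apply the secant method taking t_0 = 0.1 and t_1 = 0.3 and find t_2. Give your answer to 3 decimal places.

g(0.1) = -0.33561, g(0.3) = 0.39578
t_2 = 0.30000 − 0.39578·(0.30000 − 0.10000) / (0.39578 − (-0.33561)) = 0.30000 − (0.07916)/(0.73139) = 0.19177

0.192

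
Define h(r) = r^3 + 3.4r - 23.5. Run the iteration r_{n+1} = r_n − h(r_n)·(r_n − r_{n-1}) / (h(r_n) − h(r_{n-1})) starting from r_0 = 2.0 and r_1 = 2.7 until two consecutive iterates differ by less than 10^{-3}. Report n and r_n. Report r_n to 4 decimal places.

n = 5, r_n = 2.4715

h(2.0) = -8.700000, h(2.7) = 5.363000
r_2 = 2.700000 − 5.363000·(0.700000)/(14.063000) = 2.433051;  |Δ| = 0.266949
h(2.433051) = -0.824598
r_3 = 2.433051 − (-0.824598)·(-0.266949)/(-6.187598) = 2.468627;  |Δ| = 0.035575
h(2.468627) = -0.062571
r_4 = 2.468627 − (-0.062571)·(0.035575)/(0.762028) = 2.471548;  |Δ| = 0.002921
h(2.471548) = 0.000829
r_5 = 2.471548 − 0.000829·(0.002921)/(0.063400) = 2.471509;  |Δ| = 0.000038
|r_5 − r_4| = 0.000038 < 10^{-3}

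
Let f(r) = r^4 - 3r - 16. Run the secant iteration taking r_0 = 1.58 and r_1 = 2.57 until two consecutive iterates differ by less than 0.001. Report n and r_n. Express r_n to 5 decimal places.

n = 6, r_n = 2.17882

f(1.58) = -14.5079870, f(2.57) = 19.9147040
r_2 = 2.5700000 − 19.9147040·(0.9900000)/(34.4226910) = 1.9972511;  |Δ| = 0.5727489
f(1.9972511) = -6.0795357
r_3 = 1.9972511 − (-6.0795357)·(-0.5727489)/(-25.9942397) = 2.1312057;  |Δ| = 0.1339546
f(2.1312057) = -1.7635100
r_4 = 2.1312057 − (-1.7635100)·(0.1339546)/(4.3160257) = 2.1859390;  |Δ| = 0.0547333
f(2.1859390) = 0.2746133
r_5 = 2.1859390 − 0.2746133·(0.0547333)/(2.0381233) = 2.1785643;  |Δ| = 0.0073747
f(2.1785643) = -0.0098246
r_6 = 2.1785643 − (-0.0098246)·(-0.0073747)/(-0.2844380) = 2.1788190;  |Δ| = 0.0002547
|r_6 − r_5| = 0.0002547 < 0.001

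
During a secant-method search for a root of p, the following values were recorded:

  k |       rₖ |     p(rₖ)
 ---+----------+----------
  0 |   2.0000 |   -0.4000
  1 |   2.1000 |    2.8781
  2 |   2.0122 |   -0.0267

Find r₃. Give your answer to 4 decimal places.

r₃ = 2.0122 − (-0.0267)·(2.0122 − 2.1000) / (-0.0267 − 2.8781)
   = 2.0122 − (0.002344)/(-2.904800) = 2.013007

2.0130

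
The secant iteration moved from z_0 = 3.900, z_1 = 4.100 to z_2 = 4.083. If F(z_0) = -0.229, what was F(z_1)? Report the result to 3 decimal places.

The secant line through (3.900, -0.229) and (4.100, F(z_1)) crosses zero at z_2 = 4.083.
So (3.900, -0.229), (4.100, F(z_1)), (4.083, 0) are collinear:
F(z_1) = -0.229 · (4.100 − 4.083) / (3.900 − 4.083) = -0.229 · (0.01700)/(-0.18300) = 0.02127

0.021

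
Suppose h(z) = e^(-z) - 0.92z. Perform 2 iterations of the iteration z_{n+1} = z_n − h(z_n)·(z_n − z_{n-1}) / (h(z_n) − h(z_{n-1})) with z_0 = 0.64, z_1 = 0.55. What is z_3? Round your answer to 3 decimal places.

0.598

h(0.64) = -0.06151, h(0.55) = 0.07095
z_2 = 0.55000 − 0.07095·(0.55000 − 0.64000) / (0.07095 − (-0.06151)) = 0.55000 − (-0.00639)/(0.13246) = 0.59821
h(0.59821) = -0.00056
z_3 = 0.59821 − (-0.00056)·(0.59821 − 0.55000) / (-0.00056 − 0.07095) = 0.59821 − (-0.00003)/(-0.07150) = 0.59783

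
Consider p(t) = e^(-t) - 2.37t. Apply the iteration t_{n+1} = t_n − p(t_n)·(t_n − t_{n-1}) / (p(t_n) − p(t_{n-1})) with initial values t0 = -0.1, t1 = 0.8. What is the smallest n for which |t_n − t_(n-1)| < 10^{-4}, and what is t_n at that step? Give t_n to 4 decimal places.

p(-0.1) = 1.342171, p(0.8) = -1.446671
t2 = 0.800000 − (-1.446671)·(0.900000)/(-2.788842) = 0.333138;  |Δ| = 0.466862
p(0.333138) = -0.072866
t3 = 0.333138 − (-0.072866)·(-0.466862)/(1.373805) = 0.308376;  |Δ| = 0.024762
p(0.308376) = 0.003788
t4 = 0.308376 − 0.003788·(-0.024762)/(0.076654) = 0.309600;  |Δ| = 0.001224
p(0.309600) = -0.000010
t5 = 0.309600 − (-0.000010)·(0.001224)/(-0.003799) = 0.309596;  |Δ| = 0.000003
|t5 − t4| = 0.000003 < 10^{-4}

n = 5, t_n = 0.3096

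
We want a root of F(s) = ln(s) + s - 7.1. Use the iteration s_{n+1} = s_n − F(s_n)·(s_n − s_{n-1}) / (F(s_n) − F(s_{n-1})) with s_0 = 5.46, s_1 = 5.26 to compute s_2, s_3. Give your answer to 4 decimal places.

5.4116, 5.4115

F(5.46) = 0.057449, F(5.26) = -0.179869
s_2 = 5.260000 − (-0.179869)·(5.260000 − 5.460000) / (-0.179869 − 0.057449) = 5.260000 − (0.035974)/(-0.237318) = 5.411585
F(5.411585) = 0.000127
s_3 = 5.411585 − 0.000127·(5.411585 − 5.260000) / (0.000127 − (-0.179869)) = 5.411585 − (0.000019)/(0.179996) = 5.411478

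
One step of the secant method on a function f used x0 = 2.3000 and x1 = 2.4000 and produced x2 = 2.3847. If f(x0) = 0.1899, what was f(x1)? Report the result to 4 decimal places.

-0.0343

The secant line through (2.3000, 0.1899) and (2.4000, f(x1)) crosses zero at x2 = 2.3847.
So (2.3000, 0.1899), (2.4000, f(x1)), (2.3847, 0) are collinear:
f(x1) = 0.1899 · (2.4000 − 2.3847) / (2.3000 − 2.3847) = 0.1899 · (0.015300)/(-0.084700) = -0.034303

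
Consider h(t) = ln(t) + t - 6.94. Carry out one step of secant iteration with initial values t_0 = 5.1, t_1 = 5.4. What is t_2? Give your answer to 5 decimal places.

h(5.1) = -0.2107595, h(5.4) = 0.1463990
t_2 = 5.4000000 − 0.1463990·(5.4000000 − 5.1000000) / (0.1463990 − (-0.2107595)) = 5.4000000 − (0.0439197)/(0.3571584) = 5.2770302

5.27703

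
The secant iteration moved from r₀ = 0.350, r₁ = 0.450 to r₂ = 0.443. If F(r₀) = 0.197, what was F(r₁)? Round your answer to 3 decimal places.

The secant line through (0.350, 0.197) and (0.450, F(r₁)) crosses zero at r₂ = 0.443.
So (0.350, 0.197), (0.450, F(r₁)), (0.443, 0) are collinear:
F(r₁) = 0.197 · (0.450 − 0.443) / (0.350 − 0.443) = 0.197 · (0.00700)/(-0.09300) = -0.01483

-0.015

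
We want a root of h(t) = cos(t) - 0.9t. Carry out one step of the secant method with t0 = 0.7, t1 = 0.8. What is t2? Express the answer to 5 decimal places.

h(0.7) = 0.1348422, h(0.8) = -0.0232933
t2 = 0.8000000 − (-0.0232933)·(0.8000000 − 0.7000000) / (-0.0232933 − 0.1348422) = 0.8000000 − (-0.0023293)/(-0.1581355) = 0.7852700

0.78527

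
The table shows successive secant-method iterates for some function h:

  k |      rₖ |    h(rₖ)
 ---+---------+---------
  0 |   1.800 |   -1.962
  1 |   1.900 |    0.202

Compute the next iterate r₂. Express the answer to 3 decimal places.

1.891

r₂ = 1.900 − 0.202·(1.900 − 1.800) / (0.202 − (-1.962))
   = 1.900 − (0.02020)/(2.16400) = 1.89067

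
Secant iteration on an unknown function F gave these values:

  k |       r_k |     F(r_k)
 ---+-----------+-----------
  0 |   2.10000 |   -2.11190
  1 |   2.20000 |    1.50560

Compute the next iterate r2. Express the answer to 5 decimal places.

2.15838

r2 = 2.20000 − 1.50560·(2.20000 − 2.10000) / (1.50560 − (-2.11190))
   = 2.20000 − (0.1505600)/(3.6175000) = 2.1583801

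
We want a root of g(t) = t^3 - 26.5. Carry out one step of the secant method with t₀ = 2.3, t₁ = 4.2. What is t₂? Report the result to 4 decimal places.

2.7398

g(2.3) = -14.333000, g(4.2) = 47.588000
t₂ = 4.200000 − 47.588000·(4.200000 − 2.300000) / (47.588000 − (-14.333000)) = 4.200000 − (90.417200)/(61.921000) = 2.739797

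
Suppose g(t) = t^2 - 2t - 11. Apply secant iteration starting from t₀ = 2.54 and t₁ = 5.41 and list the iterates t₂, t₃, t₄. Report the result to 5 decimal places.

g(2.54) = -9.6284000, g(5.41) = 7.4481000
t₂ = 5.4100000 − 7.4481000·(5.4100000 − 2.5400000) / (7.4481000 − (-9.6284000)) = 5.4100000 − (21.3760470)/(17.0765000) = 4.1582185
g(4.1582185) = -2.0256560
t₃ = 4.1582185 − (-2.0256560)·(4.1582185 − 5.4100000) / (-2.0256560 − 7.4481000) = 4.1582185 − (2.5356787)/(-9.4737560) = 4.4258714
g(4.4258714) = -0.2634049
t₄ = 4.4258714 − (-0.2634049)·(4.4258714 − 4.1582185) / (-0.2634049 − (-2.0256560)) = 4.4258714 − (-0.0705011)/(1.7622511) = 4.4658777

4.15822, 4.42587, 4.46588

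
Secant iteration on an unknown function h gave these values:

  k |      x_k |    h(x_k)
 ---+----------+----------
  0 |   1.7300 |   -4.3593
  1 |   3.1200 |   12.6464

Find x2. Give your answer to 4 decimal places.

x2 = 3.1200 − 12.6464·(3.1200 − 1.7300) / (12.6464 − (-4.3593))
   = 3.1200 − (17.578496)/(17.005700) = 2.086317

2.0863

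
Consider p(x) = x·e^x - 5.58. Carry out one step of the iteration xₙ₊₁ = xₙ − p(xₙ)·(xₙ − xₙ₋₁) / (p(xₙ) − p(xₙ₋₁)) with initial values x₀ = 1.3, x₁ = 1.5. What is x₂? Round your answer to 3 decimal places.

1.383

p(1.3) = -0.80991, p(1.5) = 1.14253
x₂ = 1.50000 − 1.14253·(1.50000 − 1.30000) / (1.14253 − (-0.80991)) = 1.50000 − (0.22851)/(1.95245) = 1.38296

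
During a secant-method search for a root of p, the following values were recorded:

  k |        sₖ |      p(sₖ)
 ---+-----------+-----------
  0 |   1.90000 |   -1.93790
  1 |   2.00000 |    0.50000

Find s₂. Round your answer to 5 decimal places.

1.97949

s₂ = 2.00000 − 0.50000·(2.00000 − 1.90000) / (0.50000 − (-1.93790))
   = 2.00000 − (0.0500000)/(2.4379000) = 1.9794905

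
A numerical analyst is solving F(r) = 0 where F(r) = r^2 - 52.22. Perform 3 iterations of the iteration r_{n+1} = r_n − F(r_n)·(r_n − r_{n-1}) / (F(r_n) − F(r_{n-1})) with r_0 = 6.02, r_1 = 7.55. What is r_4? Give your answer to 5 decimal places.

7.22634

F(6.02) = -15.9796000, F(7.55) = 4.7825000
r_2 = 7.5500000 − 4.7825000·(7.5500000 − 6.0200000) / (4.7825000 − (-15.9796000)) = 7.5500000 − (7.3172250)/(20.7621000) = 7.1975682
F(7.1975682) = -0.4150125
r_3 = 7.1975682 − (-0.4150125)·(7.1975682 − 7.5500000) / (-0.4150125 − 4.7825000) = 7.1975682 − (0.1462636)/(-5.1975125) = 7.2257092
F(7.2257092) = -0.0091259
r_4 = 7.2257092 − (-0.0091259)·(7.2257092 − 7.1975682) / (-0.0091259 − (-0.4150125)) = 7.2257092 − (-0.0002568)/(0.4058866) = 7.2263420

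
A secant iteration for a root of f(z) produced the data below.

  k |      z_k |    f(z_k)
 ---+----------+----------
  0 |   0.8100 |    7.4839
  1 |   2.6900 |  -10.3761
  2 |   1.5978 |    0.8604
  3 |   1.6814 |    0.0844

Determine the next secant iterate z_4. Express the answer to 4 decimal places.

1.6905

z_4 = 1.6814 − 0.0844·(1.6814 − 1.5978) / (0.0844 − 0.8604)
   = 1.6814 − (0.007056)/(-0.776000) = 1.690493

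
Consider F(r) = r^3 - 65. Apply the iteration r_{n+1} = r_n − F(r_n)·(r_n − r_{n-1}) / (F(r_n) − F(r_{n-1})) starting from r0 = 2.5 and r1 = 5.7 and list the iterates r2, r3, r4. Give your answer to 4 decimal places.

3.4318, 3.8169, 4.0550

F(2.5) = -49.375000, F(5.7) = 120.193000
r2 = 5.700000 − 120.193000·(5.700000 − 2.500000) / (120.193000 − (-49.375000)) = 5.700000 − (384.617600)/(169.568000) = 3.431780
F(3.431780) = -24.583551
r3 = 3.431780 − (-24.583551)·(3.431780 − 5.700000) / (-24.583551 − 120.193000) = 3.431780 − (55.760912)/(-144.776551) = 3.816931
F(3.816931) = -9.391271
r4 = 3.816931 − (-9.391271)·(3.816931 − 3.431780) / (-9.391271 − (-24.583551)) = 3.816931 − (-3.617062)/(15.192280) = 4.055017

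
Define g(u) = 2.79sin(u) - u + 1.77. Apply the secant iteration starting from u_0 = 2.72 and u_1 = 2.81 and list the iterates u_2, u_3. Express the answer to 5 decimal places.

2.77335, 2.77362

g(2.72) = 0.1917075, g(2.81) = -0.1317174
u_2 = 2.8100000 − (-0.1317174)·(2.8100000 − 2.7200000) / (-0.1317174 − 0.1917075) = 2.8100000 − (-0.0118546)/(-0.3234249) = 2.7733468
g(2.7733468) = 0.0009959
u_3 = 2.7733468 − 0.0009959·(2.7733468 − 2.8100000) / (0.0009959 − (-0.1317174)) = 2.7733468 − (-0.0000365)/(0.1327132) = 2.7736218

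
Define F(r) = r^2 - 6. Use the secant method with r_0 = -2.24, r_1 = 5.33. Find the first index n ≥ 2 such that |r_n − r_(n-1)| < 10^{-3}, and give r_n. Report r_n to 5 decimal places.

F(-2.24) = -0.9824000, F(5.33) = 22.4089000
r_2 = 5.3300000 − 22.4089000·(7.5700000)/(23.3913000) = -1.9220712;  |Δ| = 7.2520712
F(-1.9220712) = -2.3056423
r_3 = -1.9220712 − (-2.3056423)·(-7.2520712)/(-24.7145423) = -1.2455188;  |Δ| = 0.6765524
F(-1.2455188) = -4.4486829
r_4 = -1.2455188 − (-4.4486829)·(0.6765524)/(-2.1430405) = -2.6499565;  |Δ| = 1.4044377
F(-2.6499565) = 1.0222696
r_5 = -2.6499565 − 1.0222696·(-1.4044377)/(5.4709525) = -2.3875317;  |Δ| = 0.2624249
F(-2.3875317) = -0.2996926
r_6 = -2.3875317 − (-0.2996926)·(0.2624249)/(-1.3219622) = -2.4470241;  |Δ| = 0.0594925
F(-2.4470241) = -0.0120729
r_7 = -2.4470241 − (-0.0120729)·(-0.0594925)/(0.2876196) = -2.4495213;  |Δ| = 0.0024972
F(-2.4495213) = 0.0001548
r_8 = -2.4495213 − 0.0001548·(-0.0024972)/(0.0122277) = -2.4494897;  |Δ| = 0.0000316
|r_8 − r_7| = 0.0000316 < 10^{-3}

n = 8, r_n = -2.44949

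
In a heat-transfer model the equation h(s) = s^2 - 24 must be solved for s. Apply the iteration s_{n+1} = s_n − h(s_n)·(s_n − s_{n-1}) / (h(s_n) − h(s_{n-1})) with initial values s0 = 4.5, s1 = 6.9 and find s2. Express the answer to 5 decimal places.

h(4.5) = -3.7500000, h(6.9) = 23.6100000
s2 = 6.9000000 − 23.6100000·(6.9000000 − 4.5000000) / (23.6100000 − (-3.7500000)) = 6.9000000 − (56.6640000)/(27.3600000) = 4.8289474

4.82895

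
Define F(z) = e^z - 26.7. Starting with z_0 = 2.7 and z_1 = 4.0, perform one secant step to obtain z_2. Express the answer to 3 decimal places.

3.087

F(2.7) = -11.82027, F(4.0) = 27.89815
z_2 = 4.00000 − 27.89815·(4.00000 − 2.70000) / (27.89815 − (-11.82027)) = 4.00000 − (36.26760)/(39.71842) = 3.08688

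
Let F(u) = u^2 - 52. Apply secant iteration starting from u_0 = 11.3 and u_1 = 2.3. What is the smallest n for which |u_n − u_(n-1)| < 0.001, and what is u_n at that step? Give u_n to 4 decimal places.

F(11.3) = 75.690000, F(2.3) = -46.710000
u_2 = 2.300000 − (-46.710000)·(-9.000000)/(-122.400000) = 5.734559;  |Δ| = 3.434559
F(5.734559) = -19.114835
u_3 = 5.734559 − (-19.114835)·(3.434559)/(27.595165) = 8.113636;  |Δ| = 2.379077
F(8.113636) = 13.831088
u_4 = 8.113636 − 13.831088·(2.379077)/(32.945923) = 7.114871;  |Δ| = 0.998765
F(7.114871) = -1.378607
u_5 = 7.114871 − (-1.378607)·(-0.998765)/(-15.209696) = 7.205399;  |Δ| = 0.090528
F(7.205399) = -0.082221
u_6 = 7.205399 − (-0.082221)·(0.090528)/(1.296386) = 7.211141;  |Δ| = 0.005742
F(7.211141) = 0.000553
u_7 = 7.211141 − 0.000553·(0.005742)/(0.082774) = 7.211103;  |Δ| = 0.000038
|u_7 − u_6| = 0.000038 < 0.001

n = 7, u_n = 7.2111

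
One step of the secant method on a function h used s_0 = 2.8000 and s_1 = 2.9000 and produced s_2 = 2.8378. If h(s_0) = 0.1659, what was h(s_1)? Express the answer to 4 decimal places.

-0.2730

The secant line through (2.8000, 0.1659) and (2.9000, h(s_1)) crosses zero at s_2 = 2.8378.
So (2.8000, 0.1659), (2.9000, h(s_1)), (2.8378, 0) are collinear:
h(s_1) = 0.1659 · (2.9000 − 2.8378) / (2.8000 − 2.8378) = 0.1659 · (0.062200)/(-0.037800) = -0.272989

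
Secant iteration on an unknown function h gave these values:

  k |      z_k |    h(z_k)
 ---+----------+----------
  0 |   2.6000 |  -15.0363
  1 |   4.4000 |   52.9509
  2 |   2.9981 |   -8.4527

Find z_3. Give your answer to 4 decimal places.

z_3 = 2.9981 − (-8.4527)·(2.9981 − 4.4000) / (-8.4527 − 52.9509)
   = 2.9981 − (11.849840)/(-61.403600) = 3.191083

3.1911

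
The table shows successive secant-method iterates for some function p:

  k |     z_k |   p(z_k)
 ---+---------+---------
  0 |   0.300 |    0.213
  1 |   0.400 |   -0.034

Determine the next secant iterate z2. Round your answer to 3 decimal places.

z2 = 0.400 − (-0.034)·(0.400 − 0.300) / (-0.034 − 0.213)
   = 0.400 − (-0.00340)/(-0.24700) = 0.38623

0.386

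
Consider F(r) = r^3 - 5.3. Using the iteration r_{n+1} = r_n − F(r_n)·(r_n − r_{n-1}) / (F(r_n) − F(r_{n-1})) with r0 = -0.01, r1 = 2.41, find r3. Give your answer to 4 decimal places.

F(-0.01) = -5.300001, F(2.41) = 8.697521
r2 = 2.410000 − 8.697521·(2.410000 − (-0.010000)) / (8.697521 − (-5.300001)) = 2.410000 − (21.048001)/(13.997522) = 0.906305
F(0.906305) = -4.555571
r3 = 0.906305 − (-4.555571)·(0.906305 − 2.410000) / (-4.555571 − 8.697521) = 0.906305 − (6.850188)/(-13.253092) = 1.423180

1.4232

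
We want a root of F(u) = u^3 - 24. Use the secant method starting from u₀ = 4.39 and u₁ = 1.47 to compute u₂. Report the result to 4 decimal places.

2.2167

F(4.39) = 60.604519, F(1.47) = -20.823477
u₂ = 1.470000 − (-20.823477)·(1.470000 − 4.390000) / (-20.823477 − 60.604519) = 1.470000 − (60.804553)/(-81.427996) = 2.216728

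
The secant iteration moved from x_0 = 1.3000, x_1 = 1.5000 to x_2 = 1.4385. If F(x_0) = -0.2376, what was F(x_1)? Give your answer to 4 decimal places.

0.1055

The secant line through (1.3000, -0.2376) and (1.5000, F(x_1)) crosses zero at x_2 = 1.4385.
So (1.3000, -0.2376), (1.5000, F(x_1)), (1.4385, 0) are collinear:
F(x_1) = -0.2376 · (1.5000 − 1.4385) / (1.3000 − 1.4385) = -0.2376 · (0.061500)/(-0.138500) = 0.105505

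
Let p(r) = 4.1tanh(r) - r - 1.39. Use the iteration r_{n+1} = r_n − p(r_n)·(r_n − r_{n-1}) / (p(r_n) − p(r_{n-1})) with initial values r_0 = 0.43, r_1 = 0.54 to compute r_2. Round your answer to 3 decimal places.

p(0.43) = -0.15818, p(0.54) = 0.09125
r_2 = 0.54000 − 0.09125·(0.54000 − 0.43000) / (0.09125 − (-0.15818)) = 0.54000 − (0.01004)/(0.24943) = 0.49976

0.500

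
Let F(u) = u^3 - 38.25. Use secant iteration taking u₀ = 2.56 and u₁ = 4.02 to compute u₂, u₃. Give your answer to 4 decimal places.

3.2106, 3.3415

F(2.56) = -21.472784, F(4.02) = 26.714808
u₂ = 4.020000 − 26.714808·(4.020000 − 2.560000) / (26.714808 − (-21.472784)) = 4.020000 − (39.003620)/(48.187592) = 3.210588
F(3.210588) = -5.155662
u₃ = 3.210588 − (-5.155662)·(3.210588 − 4.020000) / (-5.155662 − 26.714808) = 3.210588 − (4.173055)/(-31.870470) = 3.341526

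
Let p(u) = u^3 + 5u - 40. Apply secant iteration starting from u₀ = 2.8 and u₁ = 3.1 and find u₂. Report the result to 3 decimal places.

p(2.8) = -4.04800, p(3.1) = 5.29100
u₂ = 3.10000 − 5.29100·(3.10000 − 2.80000) / (5.29100 − (-4.04800)) = 3.10000 − (1.58730)/(9.33900) = 2.93004

2.930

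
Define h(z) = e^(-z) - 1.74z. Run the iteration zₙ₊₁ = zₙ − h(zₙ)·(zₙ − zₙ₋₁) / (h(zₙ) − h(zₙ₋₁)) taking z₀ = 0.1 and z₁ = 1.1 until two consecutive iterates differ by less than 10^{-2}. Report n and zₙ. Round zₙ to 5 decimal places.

h(0.1) = 0.7308374, h(1.1) = -1.5811289
z₂ = 1.1000000 − (-1.5811289)·(1.0000000)/(-2.3119663) = 0.4161108;  |Δ| = 0.6838892
h(0.4161108) = -0.0644255
z₃ = 0.4161108 − (-0.0644255)·(-0.6838892)/(1.5167034) = 0.3870610;  |Δ| = 0.0290498
h(0.3870610) = 0.0055636
z₄ = 0.3870610 − 0.0055636·(-0.0290498)/(0.0699891) = 0.3893702;  |Δ| = 0.0023092
|z₄ − z₃| = 0.0023092 < 10^{-2}

n = 4, zₙ = 0.38937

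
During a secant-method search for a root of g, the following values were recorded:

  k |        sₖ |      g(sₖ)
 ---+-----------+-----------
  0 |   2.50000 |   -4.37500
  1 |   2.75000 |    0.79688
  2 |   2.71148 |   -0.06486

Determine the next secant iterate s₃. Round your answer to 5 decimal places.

s₃ = 2.71148 − (-0.06486)·(2.71148 − 2.75000) / (-0.06486 − 0.79688)
   = 2.71148 − (0.0024984)/(-0.8617400) = 2.7143793

2.71438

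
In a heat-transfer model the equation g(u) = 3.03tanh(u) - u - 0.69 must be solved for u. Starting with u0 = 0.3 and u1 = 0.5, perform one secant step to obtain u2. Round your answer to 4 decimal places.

g(0.3) = -0.107323, g(0.5) = 0.210215
u2 = 0.500000 − 0.210215·(0.500000 − 0.300000) / (0.210215 − (-0.107323)) = 0.500000 − (0.042043)/(0.317538) = 0.367597

0.3676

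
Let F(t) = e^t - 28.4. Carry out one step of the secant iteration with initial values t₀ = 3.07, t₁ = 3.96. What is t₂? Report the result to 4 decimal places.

F(3.07) = -6.858097, F(3.96) = 24.057326
t₂ = 3.960000 − 24.057326·(3.960000 − 3.070000) / (24.057326 − (-6.858097)) = 3.960000 − (21.411020)/(30.915423) = 3.267432

3.2674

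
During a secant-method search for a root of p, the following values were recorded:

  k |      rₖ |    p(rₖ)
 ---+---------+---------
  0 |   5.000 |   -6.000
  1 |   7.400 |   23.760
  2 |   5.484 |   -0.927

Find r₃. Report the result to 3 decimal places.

5.556

r₃ = 5.484 − (-0.927)·(5.484 − 7.400) / (-0.927 − 23.760)
   = 5.484 − (1.77613)/(-24.68700) = 5.55595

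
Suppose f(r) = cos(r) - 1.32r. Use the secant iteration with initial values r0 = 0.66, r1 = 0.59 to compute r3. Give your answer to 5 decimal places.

0.61762

f(0.66) = -0.0812078, f(0.59) = 0.0521407
r2 = 0.5900000 − 0.0521407·(0.5900000 − 0.6600000) / (0.0521407 − (-0.0812078)) = 0.5900000 − (-0.0036498)/(0.1333484) = 0.6173708
f(0.6173708) = 0.0004739
r3 = 0.6173708 − 0.0004739·(0.6173708 − 0.5900000) / (0.0004739 − 0.0521407) = 0.6173708 − (0.0000130)/(-0.0516667) = 0.6176218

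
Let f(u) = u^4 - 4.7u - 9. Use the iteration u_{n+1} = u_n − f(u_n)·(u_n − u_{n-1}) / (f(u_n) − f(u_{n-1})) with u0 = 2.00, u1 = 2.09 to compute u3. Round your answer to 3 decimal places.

f(2.00) = -2.40000, f(2.09) = 0.25730
u2 = 2.09000 − 0.25730·(2.09000 − 2.00000) / (0.25730 − (-2.40000)) = 2.09000 − (0.02316)/(2.65730) = 2.08129
f(2.08129) = -0.01799
u3 = 2.08129 − (-0.01799)·(2.08129 − 2.09000) / (-0.01799 − 0.25730) = 2.08129 − (0.00016)/(-0.27528) = 2.08185

2.082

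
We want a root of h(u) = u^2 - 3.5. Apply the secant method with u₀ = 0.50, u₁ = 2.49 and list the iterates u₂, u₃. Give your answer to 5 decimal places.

h(0.50) = -3.2500000, h(2.49) = 2.7001000
u₂ = 2.4900000 − 2.7001000·(2.4900000 − 0.5000000) / (2.7001000 − (-3.2500000)) = 2.4900000 − (5.3731990)/(5.9501000) = 1.5869565
h(1.5869565) = -0.9815690
u₃ = 1.5869565 − (-0.9815690)·(1.5869565 − 2.4900000) / (-0.9815690 − 2.7001000) = 1.5869565 − (0.8863995)/(-3.6816690) = 1.8277168

1.58696, 1.82772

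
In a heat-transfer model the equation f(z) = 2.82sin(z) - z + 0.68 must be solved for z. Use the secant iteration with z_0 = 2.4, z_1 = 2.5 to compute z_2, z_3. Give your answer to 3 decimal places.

f(2.4) = 0.18481, f(2.5) = -0.13231
z_2 = 2.50000 − (-0.13231)·(2.50000 − 2.40000) / (-0.13231 − 0.18481) = 2.50000 − (-0.01323)/(-0.31711) = 2.45828
f(2.45828) = 0.00218
z_3 = 2.45828 − 0.00218·(2.45828 − 2.50000) / (0.00218 − (-0.13231)) = 2.45828 − (-0.00009)/(0.13449) = 2.45895

2.458, 2.459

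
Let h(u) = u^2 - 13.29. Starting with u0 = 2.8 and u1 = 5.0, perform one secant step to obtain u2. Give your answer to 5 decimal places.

h(2.8) = -5.4500000, h(5.0) = 11.7100000
u2 = 5.0000000 − 11.7100000·(5.0000000 − 2.8000000) / (11.7100000 − (-5.4500000)) = 5.0000000 − (25.7620000)/(17.1600000) = 3.4987179

3.49872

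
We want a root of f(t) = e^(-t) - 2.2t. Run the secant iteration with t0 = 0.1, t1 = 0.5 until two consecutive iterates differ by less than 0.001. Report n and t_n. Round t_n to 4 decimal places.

f(0.1) = 0.684837, f(0.5) = -0.493469
t2 = 0.500000 − (-0.493469)·(0.400000)/(-1.178307) = 0.332482;  |Δ| = 0.167518
f(0.332482) = -0.014318
t3 = 0.332482 − (-0.014318)·(-0.167518)/(0.479151) = 0.327476;  |Δ| = 0.005006
f(0.327476) = 0.000294
t4 = 0.327476 − 0.000294·(-0.005006)/(0.014612) = 0.327577;  |Δ| = 0.000101
|t4 − t3| = 0.000101 < 0.001

n = 4, t_n = 0.3276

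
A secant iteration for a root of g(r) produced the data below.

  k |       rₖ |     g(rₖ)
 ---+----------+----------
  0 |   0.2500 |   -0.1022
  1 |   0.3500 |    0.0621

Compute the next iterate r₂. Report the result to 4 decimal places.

0.3122

r₂ = 0.3500 − 0.0621·(0.3500 − 0.2500) / (0.0621 − (-0.1022))
   = 0.3500 − (0.006210)/(0.164300) = 0.312203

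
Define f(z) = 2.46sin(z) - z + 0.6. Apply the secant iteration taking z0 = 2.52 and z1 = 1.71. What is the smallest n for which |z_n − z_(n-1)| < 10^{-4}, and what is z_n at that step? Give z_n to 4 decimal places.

f(2.52) = -0.487467, f(1.71) = 1.326204
z2 = 1.710000 − 1.326204·(-0.810000)/(1.813671) = 2.302293;  |Δ| = 0.592293
f(2.302293) = 0.128377
z3 = 2.302293 − 0.128377·(0.592293)/(-1.197826) = 2.365773;  |Δ| = 0.063479
f(2.365773) = -0.043031
z4 = 2.365773 − (-0.043031)·(0.063479)/(-0.171408) = 2.349837;  |Δ| = 0.015936
f(2.349837) = 0.000670
z5 = 2.349837 − 0.000670·(-0.015936)/(0.043701) = 2.350081;  |Δ| = 0.000244
f(2.350081) = 0.000003
z6 = 2.350081 − 0.000003·(0.000244)/(-0.000667) = 2.350082;  |Δ| = 0.000001
|z6 − z5| = 0.000001 < 10^{-4}

n = 6, z_n = 2.3501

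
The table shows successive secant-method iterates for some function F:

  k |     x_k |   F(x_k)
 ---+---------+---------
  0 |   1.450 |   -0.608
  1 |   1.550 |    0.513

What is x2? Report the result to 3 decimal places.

1.504

x2 = 1.550 − 0.513·(1.550 − 1.450) / (0.513 − (-0.608))
   = 1.550 − (0.05130)/(1.12100) = 1.50424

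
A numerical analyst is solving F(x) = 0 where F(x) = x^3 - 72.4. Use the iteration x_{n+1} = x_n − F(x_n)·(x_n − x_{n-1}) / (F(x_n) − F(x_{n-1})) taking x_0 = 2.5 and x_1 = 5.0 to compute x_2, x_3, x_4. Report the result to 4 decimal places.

3.7977, 4.0995, 4.1744

F(2.5) = -56.775000, F(5.0) = 52.600000
x_2 = 5.000000 − 52.600000·(5.000000 − 2.500000) / (52.600000 − (-56.775000)) = 5.000000 − (131.500000)/(109.375000) = 3.797714
F(3.797714) = -17.626958
x_3 = 3.797714 − (-17.626958)·(3.797714 − 5.000000) / (-17.626958 − 52.600000) = 3.797714 − (21.192639)/(-70.226958) = 4.099488
F(4.099488) = -3.504824
x_4 = 4.099488 − (-3.504824)·(4.099488 − 3.797714) / (-3.504824 − (-17.626958)) = 4.099488 − (-1.057663)/(14.122133) = 4.174382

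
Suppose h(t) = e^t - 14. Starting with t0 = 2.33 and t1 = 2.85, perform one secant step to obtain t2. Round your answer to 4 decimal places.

2.6061

h(2.33) = -3.722058, h(2.85) = 3.287782
t2 = 2.850000 − 3.287782·(2.850000 − 2.330000) / (3.287782 − (-3.722058)) = 2.850000 − (1.709647)/(7.009840) = 2.606108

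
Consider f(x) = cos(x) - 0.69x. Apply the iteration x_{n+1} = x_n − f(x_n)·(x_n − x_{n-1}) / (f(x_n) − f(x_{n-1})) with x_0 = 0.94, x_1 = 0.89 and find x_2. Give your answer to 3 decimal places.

f(0.94) = -0.05881, f(0.89) = 0.01531
x_2 = 0.89000 − 0.01531·(0.89000 − 0.94000) / (0.01531 − (-0.05881)) = 0.89000 − (-0.00077)/(0.07412) = 0.90033

0.900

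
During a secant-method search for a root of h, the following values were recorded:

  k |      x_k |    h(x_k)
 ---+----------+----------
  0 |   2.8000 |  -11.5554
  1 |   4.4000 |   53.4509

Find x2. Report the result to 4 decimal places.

x2 = 4.4000 − 53.4509·(4.4000 − 2.8000) / (53.4509 − (-11.5554))
   = 4.4000 − (85.521440)/(65.006300) = 3.084413

3.0844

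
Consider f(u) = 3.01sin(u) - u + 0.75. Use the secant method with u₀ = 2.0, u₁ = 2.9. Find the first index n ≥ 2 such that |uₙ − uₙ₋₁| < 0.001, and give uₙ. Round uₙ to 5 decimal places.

n = 5, uₙ = 2.51501

f(2.0) = 1.4869853, f(2.9) = -1.4298595
u₂ = 2.9000000 − (-1.4298595)·(0.9000000)/(-2.9168448) = 2.4588131;  |Δ| = 0.4411869
f(2.4588131) = 0.1903520
u₃ = 2.4588131 − 0.1903520·(-0.4411869)/(1.6202115) = 2.5106464;  |Δ| = 0.0518332
f(2.5106464) = 0.0149801
u₄ = 2.5106464 − 0.0149801·(0.0518332)/(-0.1753719) = 2.5150739;  |Δ| = 0.0044275
f(2.5150739) = -0.0002259
u₅ = 2.5150739 − (-0.0002259)·(0.0044275)/(-0.0152060) = 2.5150081;  |Δ| = 0.0000658
|u₅ − u₄| = 0.0000658 < 0.001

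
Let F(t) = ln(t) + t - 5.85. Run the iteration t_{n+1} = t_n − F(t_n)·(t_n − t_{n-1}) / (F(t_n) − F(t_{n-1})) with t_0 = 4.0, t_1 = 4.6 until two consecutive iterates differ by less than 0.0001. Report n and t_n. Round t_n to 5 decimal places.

F(4.0) = -0.4637056, F(4.6) = 0.2760563
t_2 = 4.6000000 − 0.2760563·(0.6000000)/(0.7397619) = 4.3760985;  |Δ| = 0.2239015
F(4.3760985) = 0.0022561
t_3 = 4.3760985 − 0.0022561·(-0.2239015)/(-0.2738002) = 4.3742536;  |Δ| = 0.0018450
F(4.3742536) = -0.0000105
t_4 = 4.3742536 − (-0.0000105)·(-0.0018450)/(-0.0022666) = 4.3742621;  |Δ| = 0.0000086
|t_4 − t_3| = 0.0000086 < 0.0001

n = 4, t_n = 4.37426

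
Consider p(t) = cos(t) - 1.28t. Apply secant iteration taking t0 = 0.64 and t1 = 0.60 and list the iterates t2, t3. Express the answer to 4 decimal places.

p(0.64) = -0.017104, p(0.60) = 0.057336
t2 = 0.600000 − 0.057336·(0.600000 − 0.640000) / (0.057336 − (-0.017104)) = 0.600000 − (-0.002293)/(0.074440) = 0.630809
p(0.630809) = 0.000115
t3 = 0.630809 − 0.000115·(0.630809 − 0.600000) / (0.000115 − 0.057336) = 0.630809 − (0.000004)/(-0.057221) = 0.630871

0.6308, 0.6309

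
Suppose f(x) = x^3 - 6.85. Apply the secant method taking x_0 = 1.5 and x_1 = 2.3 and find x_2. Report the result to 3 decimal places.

f(1.5) = -3.47500, f(2.3) = 5.31700
x_2 = 2.30000 − 5.31700·(2.30000 − 1.50000) / (5.31700 − (-3.47500)) = 2.30000 − (4.25360)/(8.79200) = 1.81620

1.816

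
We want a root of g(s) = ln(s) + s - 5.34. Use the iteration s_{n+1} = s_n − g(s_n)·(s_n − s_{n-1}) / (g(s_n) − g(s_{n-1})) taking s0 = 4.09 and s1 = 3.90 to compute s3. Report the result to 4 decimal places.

g(4.09) = 0.158545, g(3.90) = -0.079023
s2 = 3.900000 − (-0.079023)·(3.900000 − 4.090000) / (-0.079023 − 0.158545) = 3.900000 − (0.015014)/(-0.237568) = 3.963201
g(3.963201) = 0.000252
s3 = 3.963201 − 0.000252·(3.963201 − 3.900000) / (0.000252 − (-0.079023)) = 3.963201 − (0.000016)/(0.079276) = 3.962999

3.9630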